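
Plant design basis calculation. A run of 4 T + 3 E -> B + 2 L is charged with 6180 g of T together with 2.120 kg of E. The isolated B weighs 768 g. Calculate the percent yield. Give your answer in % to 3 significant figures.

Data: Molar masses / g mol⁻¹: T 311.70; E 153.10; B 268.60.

n(T) = 6180 / 311.70 = 19.83 mol
n(E) = 2.120×1000 / 153.10 = 13.85 mol
n/ν for T = 19.83/4 = 4.958
n/ν for E = 13.85/3 = 4.617
Smallest n/ν is E → limiting reagent.
theoretical n(B) = (1/3) × 13.85 = 4.617 mol → 1240 g
% yield = 768 / 1240 × 100 = 61.94 %

61.9 %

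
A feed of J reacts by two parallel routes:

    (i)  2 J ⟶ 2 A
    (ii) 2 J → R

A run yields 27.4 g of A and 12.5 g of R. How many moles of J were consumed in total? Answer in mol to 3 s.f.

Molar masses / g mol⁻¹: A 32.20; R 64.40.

n(A) = 27.4 / 32.20 = 0.8509 mol
n(R) = 12.5 / 64.40 = 0.1941 mol
n(J) via (i) = (2/2)×0.8509 = 0.8509 mol
n(J) via (ii) = (2/1)×0.1941 = 0.3882 mol
total n(J) = 0.8509 + 0.3882 = 1.239 mol

1.24 mol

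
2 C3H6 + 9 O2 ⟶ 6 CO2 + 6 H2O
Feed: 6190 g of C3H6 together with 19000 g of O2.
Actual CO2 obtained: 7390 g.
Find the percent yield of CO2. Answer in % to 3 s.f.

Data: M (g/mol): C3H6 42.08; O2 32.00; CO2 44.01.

42.4 %

n(C3H6) = 6190 / 42.08 = 147.1 mol
n(O2) = 19000 / 32.00 = 593.8 mol
n/ν → C3H6: 73.55, O2: 65.98; O2 is limiting.
theoretical n(CO2) = (6/9) × 593.8 = 395.9 mol → 17420 g
% yield = 7390 / 17420 × 100 = 42.42 %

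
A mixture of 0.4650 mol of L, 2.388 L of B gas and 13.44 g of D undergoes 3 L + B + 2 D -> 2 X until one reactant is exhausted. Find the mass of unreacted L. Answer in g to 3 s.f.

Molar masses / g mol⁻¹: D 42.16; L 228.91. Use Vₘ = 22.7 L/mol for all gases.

34.2 g

n(L) = 0.4650 mol
n(B) = 2.388 / 22.7 = 0.1052 mol
n(D) = 13.44 / 42.16 = 0.3188 mol
n/ν → L: 0.1550, B: 0.1052, D: 0.1594; B is limiting.
L consumed = (3/1) × 0.1052 = 0.3156 mol
L remaining = 0.4650 − 0.3156 = 0.1494 mol
mass = 0.1494 × 228.91 = 34.20 g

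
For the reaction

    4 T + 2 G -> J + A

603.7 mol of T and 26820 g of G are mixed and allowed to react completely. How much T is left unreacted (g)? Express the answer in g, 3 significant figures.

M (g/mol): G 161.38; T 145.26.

39400 g

n(T) = 603.7 mol
n(G) = 26820 / 161.38 = 166.2 mol
n/ν for T = 603.7/4 = 150.9
n/ν for G = 166.2/2 = 83.10
Smallest n/ν is G → limiting reagent.
T consumed = (4/2) × 166.2 = 332.4 mol
T remaining = 603.7 − 332.4 = 271.3 mol
mass = 271.3 × 145.26 = 39410 g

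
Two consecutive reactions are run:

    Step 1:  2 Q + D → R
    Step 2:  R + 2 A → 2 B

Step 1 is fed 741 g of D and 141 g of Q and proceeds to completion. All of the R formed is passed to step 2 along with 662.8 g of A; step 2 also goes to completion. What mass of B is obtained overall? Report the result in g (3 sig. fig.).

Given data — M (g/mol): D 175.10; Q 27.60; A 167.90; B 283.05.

1120 g

Step 1:
n(D) = 741.0 / 175.10 = 4.232 mol
n(Q) = 141.0 / 27.60 = 5.109 mol
n/ν for D = 4.232/1 = 4.232
n/ν for Q = 5.109/2 = 2.555
Smallest n/ν is Q → limiting reagent.
n(R) produced = (1/2) × 5.109 = 2.555 mol
Step 2:
n(R) available = 2.555 mol
n(A) = 662.8 / 167.90 = 3.948 mol
n/ν for R = 2.555/1 = 2.555
n/ν for A = 3.948/2 = 1.974
Smallest n/ν is A → limiting reagent.
n(B) = (2/2) × 3.948 = 3.948 mol
mass = 3.948 × 283.05 = 1117 g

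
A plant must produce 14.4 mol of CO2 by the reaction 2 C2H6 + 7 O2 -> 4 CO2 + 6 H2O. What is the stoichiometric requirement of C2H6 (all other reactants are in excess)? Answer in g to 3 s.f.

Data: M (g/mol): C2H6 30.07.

217 g

n(CO2) = 14.40 mol
n(C2H6) = (2/4) × 14.40 = 7.200 mol
mass = 7.200 × 30.07 = 216.5 g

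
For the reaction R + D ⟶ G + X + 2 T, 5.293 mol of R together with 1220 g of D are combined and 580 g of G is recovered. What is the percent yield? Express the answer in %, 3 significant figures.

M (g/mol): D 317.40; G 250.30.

n(R) = 5.293 mol
n(D) = 1220 / 317.40 = 3.844 mol
n/ν → R: 5.293, D: 3.844; D is limiting.
theoretical n(G) = (1/1) × 3.844 = 3.844 mol → 962.2 g
% yield = 580 / 962.2 × 100 = 60.28 %

60.3 %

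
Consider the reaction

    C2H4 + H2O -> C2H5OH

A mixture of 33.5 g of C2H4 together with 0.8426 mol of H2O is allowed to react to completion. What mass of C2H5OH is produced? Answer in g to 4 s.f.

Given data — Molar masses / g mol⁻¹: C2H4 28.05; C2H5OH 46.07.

n(C2H4) = 33.50 / 28.05 = 1.194 mol
n(H2O) = 0.8426 mol
n/ν → C2H4: 1.194, H2O: 0.8426; H2O is limiting.
n(C2H5OH) = (1/1) × 0.8426 = 0.8426 mol
mass = 0.8426 × 46.07 = 38.82 g

38.82 g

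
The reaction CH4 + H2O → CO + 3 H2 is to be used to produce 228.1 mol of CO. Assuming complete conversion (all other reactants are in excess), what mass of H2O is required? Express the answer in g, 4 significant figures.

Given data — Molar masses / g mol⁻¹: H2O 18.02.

4110 g

n(CO) = 228.1 mol
n(H2O) = (1/1) × 228.1 = 228.1 mol
mass = 228.1 × 18.02 = 4110 g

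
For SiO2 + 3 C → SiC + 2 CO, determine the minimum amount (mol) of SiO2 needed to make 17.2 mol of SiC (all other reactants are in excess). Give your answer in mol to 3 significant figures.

17.2 mol

n(SiC) = 17.20 mol
n(SiO2) = (1/1) × 17.20 = 17.20 mol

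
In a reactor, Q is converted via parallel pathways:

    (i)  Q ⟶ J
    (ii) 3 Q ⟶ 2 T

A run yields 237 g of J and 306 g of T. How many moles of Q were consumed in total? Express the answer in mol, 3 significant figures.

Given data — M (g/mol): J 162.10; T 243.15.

3.35 mol

n(J) = 237 / 162.10 = 1.462 mol
n(T) = 306 / 243.15 = 1.258 mol
n(Q) via (i) = (1/1)×1.462 = 1.462 mol
n(Q) via (ii) = (3/2)×1.258 = 1.887 mol
total n(Q) = 1.462 + 1.887 = 3.349 mol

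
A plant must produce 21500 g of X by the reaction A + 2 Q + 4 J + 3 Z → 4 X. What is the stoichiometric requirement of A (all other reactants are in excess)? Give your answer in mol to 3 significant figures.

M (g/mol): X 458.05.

11.7 mol

n(X) = 21500 / 458.05 = 46.94 mol
n(A) = (1/4) × 46.94 = 11.74 mol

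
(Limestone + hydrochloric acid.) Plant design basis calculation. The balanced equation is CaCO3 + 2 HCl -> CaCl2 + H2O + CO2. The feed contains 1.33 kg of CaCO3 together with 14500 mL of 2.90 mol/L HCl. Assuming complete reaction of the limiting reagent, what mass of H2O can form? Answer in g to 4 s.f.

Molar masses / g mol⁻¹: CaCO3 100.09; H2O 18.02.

239.5 g

n(CaCO3) = 1.330×1000 / 100.09 = 13.29 mol
n(HCl) = 2.90 × 14500/1000 = 42.05 mol
n/ν → CaCO3: 13.29, HCl: 21.03; CaCO3 is limiting.
n(H2O) = (1/1) × 13.29 = 13.29 mol
mass = 13.29 × 18.02 = 239.5 g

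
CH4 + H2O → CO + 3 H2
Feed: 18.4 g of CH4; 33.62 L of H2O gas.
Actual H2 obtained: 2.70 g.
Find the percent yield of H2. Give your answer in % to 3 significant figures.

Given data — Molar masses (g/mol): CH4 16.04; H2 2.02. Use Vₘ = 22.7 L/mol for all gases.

38.8 %

n(CH4) = 18.40 / 16.04 = 1.147 mol
n(H2O) = 33.62 / 22.7 = 1.481 mol
n/ν → CH4: 1.147, H2O: 1.481; CH4 is limiting.
theoretical n(H2) = (3/1) × 1.147 = 3.441 mol → 6.951 g
% yield = 2.70 / 6.951 × 100 = 38.84 %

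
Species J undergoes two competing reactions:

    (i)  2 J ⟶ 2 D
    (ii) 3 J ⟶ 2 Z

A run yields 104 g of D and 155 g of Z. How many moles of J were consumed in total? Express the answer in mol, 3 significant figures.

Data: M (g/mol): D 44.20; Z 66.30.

5.86 mol

n(D) = 104 / 44.20 = 2.353 mol
n(Z) = 155 / 66.30 = 2.338 mol
n(J) via (i) = (2/2)×2.353 = 2.353 mol
n(J) via (ii) = (3/2)×2.338 = 3.507 mol
total n(J) = 2.353 + 3.507 = 5.860 mol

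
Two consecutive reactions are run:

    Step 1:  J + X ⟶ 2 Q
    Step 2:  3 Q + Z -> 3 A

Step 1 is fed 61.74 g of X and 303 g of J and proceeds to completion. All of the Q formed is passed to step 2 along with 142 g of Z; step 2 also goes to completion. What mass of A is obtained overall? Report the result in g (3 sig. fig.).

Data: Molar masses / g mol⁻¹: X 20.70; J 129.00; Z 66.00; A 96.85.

455 g

Step 1:
n(X) = 61.74 / 20.70 = 2.983 mol
n(J) = 303.0 / 129.00 = 2.349 mol
n/ν → X: 2.983, J: 2.349; J is limiting.
n(Q) produced = (2/1) × 2.349 = 4.698 mol
Step 2:
n(Q) available = 4.698 mol
n(Z) = 142.0 / 66.00 = 2.152 mol
n/ν → Q: 1.566, Z: 2.152; Q is limiting.
n(A) = (3/3) × 4.698 = 4.698 mol
mass = 4.698 × 96.85 = 455.0 g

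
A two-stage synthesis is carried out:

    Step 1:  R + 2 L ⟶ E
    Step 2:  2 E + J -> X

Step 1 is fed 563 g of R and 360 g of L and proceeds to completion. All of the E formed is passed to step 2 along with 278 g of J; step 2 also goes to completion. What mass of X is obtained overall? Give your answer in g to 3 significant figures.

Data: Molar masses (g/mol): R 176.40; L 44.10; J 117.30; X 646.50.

Step 1:
n(R) = 563.0 / 176.40 = 3.192 mol
n(L) = 360.0 / 44.10 = 8.163 mol
n/ν → R: 3.192, L: 4.082; R is limiting.
n(E) produced = (1/1) × 3.192 = 3.192 mol
Step 2:
n(E) available = 3.192 mol
n(J) = 278.0 / 117.30 = 2.370 mol
n/ν → E: 1.596, J: 2.370; E is limiting.
n(X) = (1/2) × 3.192 = 1.596 mol
mass = 1.596 × 646.50 = 1032 g

1030 g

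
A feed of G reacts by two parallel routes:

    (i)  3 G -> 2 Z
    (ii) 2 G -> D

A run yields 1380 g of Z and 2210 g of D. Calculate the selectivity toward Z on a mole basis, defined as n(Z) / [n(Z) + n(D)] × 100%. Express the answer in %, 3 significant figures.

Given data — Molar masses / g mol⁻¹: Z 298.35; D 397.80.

45.4 %

n(Z) = 1380 / 298.35 = 4.625 mol
n(D) = 2210 / 397.80 = 5.556 mol
selectivity = 4.625/(4.625+5.556) × 100 = 45.43 %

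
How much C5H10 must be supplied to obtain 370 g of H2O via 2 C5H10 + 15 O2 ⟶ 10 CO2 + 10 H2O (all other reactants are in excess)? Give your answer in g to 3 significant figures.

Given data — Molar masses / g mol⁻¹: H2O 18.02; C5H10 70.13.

n(H2O) = 370 / 18.02 = 20.53 mol
n(C5H10) = (2/10) × 20.53 = 4.106 mol
mass = 4.106 × 70.13 = 288.0 g

288 g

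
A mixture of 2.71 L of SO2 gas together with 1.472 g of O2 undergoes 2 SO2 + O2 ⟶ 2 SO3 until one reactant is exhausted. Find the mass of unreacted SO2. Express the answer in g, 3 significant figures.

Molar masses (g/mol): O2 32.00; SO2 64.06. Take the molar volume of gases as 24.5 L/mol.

n(SO2) = 2.710 / 24.5 = 0.1106 mol
n(O2) = 1.472 / 32.00 = 0.04600 mol
n/ν for SO2 = 0.1106/2 = 0.05530
n/ν for O2 = 0.04600/1 = 0.04600
Smallest n/ν is O2 → limiting reagent.
SO2 consumed = (2/1) × 0.04600 = 0.09200 mol
SO2 remaining = 0.1106 − 0.09200 = 0.01860 mol
mass = 0.01860 × 64.06 = 1.192 g

1.19 g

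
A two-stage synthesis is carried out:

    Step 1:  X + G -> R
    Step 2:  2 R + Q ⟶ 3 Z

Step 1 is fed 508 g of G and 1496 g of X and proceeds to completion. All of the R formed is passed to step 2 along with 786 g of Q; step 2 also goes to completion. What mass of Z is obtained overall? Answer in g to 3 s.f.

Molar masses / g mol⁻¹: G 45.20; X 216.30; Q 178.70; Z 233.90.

2430 g

Step 1:
n(G) = 508.0 / 45.20 = 11.24 mol
n(X) = 1496 / 216.30 = 6.916 mol
n/ν for G = 11.24/1 = 11.24
n/ν for X = 6.916/1 = 6.916
Smallest n/ν is X → limiting reagent.
n(R) produced = (1/1) × 6.916 = 6.916 mol
Step 2:
n(R) available = 6.916 mol
n(Q) = 786.0 / 178.70 = 4.398 mol
n/ν for R = 6.916/2 = 3.458
n/ν for Q = 4.398/1 = 4.398
Smallest n/ν is R → limiting reagent.
n(Z) = (3/2) × 6.916 = 10.37 mol
mass = 10.37 × 233.90 = 2426 g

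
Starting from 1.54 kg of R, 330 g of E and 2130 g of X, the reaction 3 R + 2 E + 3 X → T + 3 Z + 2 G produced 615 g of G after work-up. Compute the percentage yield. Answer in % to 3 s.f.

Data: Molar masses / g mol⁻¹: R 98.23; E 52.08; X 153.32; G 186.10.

52.2 %

n(R) = 1.540×1000 / 98.23 = 15.68 mol
n(E) = 330.0 / 52.08 = 6.336 mol
n(X) = 2130 / 153.32 = 13.89 mol
n/ν → R: 5.227, E: 3.168, X: 4.630; E is limiting.
theoretical n(G) = (2/2) × 6.336 = 6.336 mol → 1179 g
% yield = 615 / 1179 × 100 = 52.16 %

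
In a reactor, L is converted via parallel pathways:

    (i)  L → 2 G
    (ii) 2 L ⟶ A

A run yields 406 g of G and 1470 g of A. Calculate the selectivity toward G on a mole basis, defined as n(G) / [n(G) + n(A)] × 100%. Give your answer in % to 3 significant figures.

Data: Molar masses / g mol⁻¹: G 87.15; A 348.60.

52.5 %

n(G) = 406 / 87.15 = 4.659 mol
n(A) = 1470 / 348.60 = 4.217 mol
selectivity = 4.659/(4.659+4.217) × 100 = 52.49 %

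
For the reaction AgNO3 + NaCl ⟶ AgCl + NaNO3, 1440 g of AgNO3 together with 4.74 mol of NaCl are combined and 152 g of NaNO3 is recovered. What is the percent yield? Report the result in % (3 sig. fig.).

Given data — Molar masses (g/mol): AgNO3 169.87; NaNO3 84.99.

37.7 %

n(AgNO3) = 1440 / 169.87 = 8.477 mol
n(NaCl) = 4.740 mol
n/ν for AgNO3 = 8.477/1 = 8.477
n/ν for NaCl = 4.740/1 = 4.740
Smallest n/ν is NaCl → limiting reagent.
theoretical n(NaNO3) = (1/1) × 4.740 = 4.740 mol → 402.9 g
% yield = 152 / 402.9 × 100 = 37.73 %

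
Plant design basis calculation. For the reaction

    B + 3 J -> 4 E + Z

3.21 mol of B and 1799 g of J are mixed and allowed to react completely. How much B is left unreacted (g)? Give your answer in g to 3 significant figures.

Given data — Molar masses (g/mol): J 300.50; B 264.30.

n(B) = 3.210 mol
n(J) = 1799 / 300.50 = 5.987 mol
n/ν → B: 3.210, J: 1.996; J is limiting.
B consumed = (1/3) × 5.987 = 1.996 mol
B remaining = 3.210 − 1.996 = 1.214 mol
mass = 1.214 × 264.30 = 320.9 g

321 g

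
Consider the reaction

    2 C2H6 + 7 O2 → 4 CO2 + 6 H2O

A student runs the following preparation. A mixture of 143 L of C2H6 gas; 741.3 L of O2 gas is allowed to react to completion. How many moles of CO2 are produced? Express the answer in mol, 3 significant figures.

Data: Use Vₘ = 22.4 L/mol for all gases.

n(C2H6) = 143.0 / 22.4 = 6.384 mol
n(O2) = 741.3 / 22.4 = 33.09 mol
n/ν for C2H6 = 6.384/2 = 3.192
n/ν for O2 = 33.09/7 = 4.727
Smallest n/ν is C2H6 → limiting reagent.
n(CO2) = (4/2) × 6.384 = 12.77 mol

12.8 mol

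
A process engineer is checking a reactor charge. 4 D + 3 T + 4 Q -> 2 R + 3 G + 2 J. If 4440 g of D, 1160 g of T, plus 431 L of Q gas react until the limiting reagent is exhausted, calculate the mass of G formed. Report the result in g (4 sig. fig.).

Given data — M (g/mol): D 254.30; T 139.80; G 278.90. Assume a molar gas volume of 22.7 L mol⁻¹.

n(D) = 4440 / 254.30 = 17.46 mol
n(T) = 1160 / 139.80 = 8.298 mol
n(Q) = 431.0 / 22.7 = 18.99 mol
n/ν for D = 17.46/4 = 4.365
n/ν for T = 8.298/3 = 2.766
n/ν for Q = 18.99/4 = 4.748
Smallest n/ν is T → limiting reagent.
n(G) = (3/3) × 8.298 = 8.298 mol
mass = 8.298 × 278.90 = 2314 g

2314 g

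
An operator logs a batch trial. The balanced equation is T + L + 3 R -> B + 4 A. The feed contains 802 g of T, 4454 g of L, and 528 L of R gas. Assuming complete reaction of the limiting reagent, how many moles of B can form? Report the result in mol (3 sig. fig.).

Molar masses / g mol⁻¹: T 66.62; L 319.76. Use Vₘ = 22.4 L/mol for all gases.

7.86 mol

n(T) = 802.0 / 66.62 = 12.04 mol
n(L) = 4454 / 319.76 = 13.93 mol
n(R) = 528.0 / 22.4 = 23.57 mol
n/ν for T = 12.04/1 = 12.04
n/ν for L = 13.93/1 = 13.93
n/ν for R = 23.57/3 = 7.857
Smallest n/ν is R → limiting reagent.
n(B) = (1/3) × 23.57 = 7.857 mol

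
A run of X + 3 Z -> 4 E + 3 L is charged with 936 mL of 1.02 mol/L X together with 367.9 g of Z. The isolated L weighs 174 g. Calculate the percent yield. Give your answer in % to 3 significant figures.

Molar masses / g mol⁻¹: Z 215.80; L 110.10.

92.7 %

n(X) = 1.02 × 936.0/1000 = 0.9547 mol
n(Z) = 367.9 / 215.80 = 1.705 mol
n/ν for X = 0.9547/1 = 0.9547
n/ν for Z = 1.705/3 = 0.5683
Smallest n/ν is Z → limiting reagent.
theoretical n(L) = (3/3) × 1.705 = 1.705 mol → 187.7 g
% yield = 174 / 187.7 × 100 = 92.70 %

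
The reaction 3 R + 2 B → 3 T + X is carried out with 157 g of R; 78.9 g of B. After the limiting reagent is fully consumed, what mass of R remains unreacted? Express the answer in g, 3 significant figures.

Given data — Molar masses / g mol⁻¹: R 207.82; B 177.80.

18.7 g

n(R) = 157.0 / 207.82 = 0.7555 mol
n(B) = 78.90 / 177.80 = 0.4438 mol
n/ν → R: 0.2518, B: 0.2219; B is limiting.
R consumed = (3/2) × 0.4438 = 0.6657 mol
R remaining = 0.7555 − 0.6657 = 0.08980 mol
mass = 0.08980 × 207.82 = 18.66 g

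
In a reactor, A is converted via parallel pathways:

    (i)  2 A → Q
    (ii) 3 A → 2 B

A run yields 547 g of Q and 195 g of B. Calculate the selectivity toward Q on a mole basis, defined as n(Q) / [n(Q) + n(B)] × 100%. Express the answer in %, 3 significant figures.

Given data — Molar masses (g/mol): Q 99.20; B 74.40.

n(Q) = 547 / 99.20 = 5.514 mol
n(B) = 195 / 74.40 = 2.621 mol
selectivity = 5.514/(5.514+2.621) × 100 = 67.78 %

67.8 %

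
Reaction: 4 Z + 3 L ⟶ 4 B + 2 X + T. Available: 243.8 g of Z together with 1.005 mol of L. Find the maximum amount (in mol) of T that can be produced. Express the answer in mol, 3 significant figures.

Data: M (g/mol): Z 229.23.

n(Z) = 243.8 / 229.23 = 1.064 mol
n(L) = 1.005 mol
n/ν for Z = 1.064/4 = 0.2660
n/ν for L = 1.005/3 = 0.3350
Smallest n/ν is Z → limiting reagent.
n(T) = (1/4) × 1.064 = 0.2660 mol

0.266 mol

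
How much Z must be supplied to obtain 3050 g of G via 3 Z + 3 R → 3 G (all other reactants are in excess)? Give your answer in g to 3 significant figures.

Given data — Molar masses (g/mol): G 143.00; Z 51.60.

n(G) = 3050 / 143.00 = 21.33 mol
n(Z) = (3/3) × 21.33 = 21.33 mol
mass = 21.33 × 51.60 = 1101 g

1100 g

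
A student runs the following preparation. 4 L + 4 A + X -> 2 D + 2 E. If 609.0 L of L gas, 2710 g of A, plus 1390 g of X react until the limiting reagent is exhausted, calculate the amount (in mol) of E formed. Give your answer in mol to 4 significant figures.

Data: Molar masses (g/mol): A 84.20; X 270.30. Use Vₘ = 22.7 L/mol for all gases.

10.28 mol

n(L) = 609.0 / 22.7 = 26.83 mol
n(A) = 2710 / 84.20 = 32.19 mol
n(X) = 1390 / 270.30 = 5.142 mol
n/ν → L: 6.708, A: 8.048, X: 5.142; X is limiting.
n(E) = (2/1) × 5.142 = 10.28 mol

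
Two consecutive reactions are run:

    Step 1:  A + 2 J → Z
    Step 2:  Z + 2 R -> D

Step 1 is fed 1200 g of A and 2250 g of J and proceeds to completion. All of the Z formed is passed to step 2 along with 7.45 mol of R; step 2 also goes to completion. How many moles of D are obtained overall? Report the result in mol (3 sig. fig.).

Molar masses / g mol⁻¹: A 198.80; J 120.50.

Step 1:
n(A) = 1200 / 198.80 = 6.036 mol
n(J) = 2250 / 120.50 = 18.67 mol
n/ν → A: 6.036, J: 9.335; A is limiting.
n(Z) produced = (1/1) × 6.036 = 6.036 mol
Step 2:
n(Z) available = 6.036 mol
n(R) = 7.450 mol
n/ν → Z: 6.036, R: 3.725; R is limiting.
n(D) = (1/2) × 7.450 = 3.725 mol

3.73 mol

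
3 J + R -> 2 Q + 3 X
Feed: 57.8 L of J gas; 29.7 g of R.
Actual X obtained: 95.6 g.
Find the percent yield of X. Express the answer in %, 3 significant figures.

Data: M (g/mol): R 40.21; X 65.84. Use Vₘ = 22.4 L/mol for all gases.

n(J) = 57.80 / 22.4 = 2.580 mol
n(R) = 29.70 / 40.21 = 0.7386 mol
n/ν for J = 2.580/3 = 0.8600
n/ν for R = 0.7386/1 = 0.7386
Smallest n/ν is R → limiting reagent.
theoretical n(X) = (3/1) × 0.7386 = 2.216 mol → 145.9 g
% yield = 95.6 / 145.9 × 100 = 65.52 %

65.5 %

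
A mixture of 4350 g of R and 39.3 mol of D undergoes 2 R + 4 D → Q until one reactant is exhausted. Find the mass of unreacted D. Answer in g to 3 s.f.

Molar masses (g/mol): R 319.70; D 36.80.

445 g

n(R) = 4350 / 319.70 = 13.61 mol
n(D) = 39.30 mol
n/ν → R: 6.805, D: 9.825; R is limiting.
D consumed = (4/2) × 13.61 = 27.22 mol
D remaining = 39.30 − 27.22 = 12.08 mol
mass = 12.08 × 36.80 = 444.5 g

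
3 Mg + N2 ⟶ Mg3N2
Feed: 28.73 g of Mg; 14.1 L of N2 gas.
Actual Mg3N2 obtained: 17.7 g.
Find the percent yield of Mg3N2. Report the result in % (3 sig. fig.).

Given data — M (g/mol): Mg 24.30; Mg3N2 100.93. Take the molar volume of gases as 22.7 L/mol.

n(Mg) = 28.73 / 24.30 = 1.182 mol
n(N2) = 14.10 / 22.7 = 0.6211 mol
n/ν for Mg = 1.182/3 = 0.3940
n/ν for N2 = 0.6211/1 = 0.6211
Smallest n/ν is Mg → limiting reagent.
theoretical n(Mg3N2) = (1/3) × 1.182 = 0.3940 mol → 39.77 g
% yield = 17.7 / 39.77 × 100 = 44.51 %

44.5 %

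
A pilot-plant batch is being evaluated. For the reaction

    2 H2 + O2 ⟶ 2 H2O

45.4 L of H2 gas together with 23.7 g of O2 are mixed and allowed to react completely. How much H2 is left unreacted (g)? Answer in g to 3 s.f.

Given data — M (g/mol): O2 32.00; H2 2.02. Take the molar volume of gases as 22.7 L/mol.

n(H2) = 45.40 / 22.7 = 2.000 mol
n(O2) = 23.70 / 32.00 = 0.7406 mol
n/ν → H2: 1.000, O2: 0.7406; O2 is limiting.
H2 consumed = (2/1) × 0.7406 = 1.481 mol
H2 remaining = 2.000 − 1.481 = 0.5190 mol
mass = 0.5190 × 2.02 = 1.048 g

1.05 g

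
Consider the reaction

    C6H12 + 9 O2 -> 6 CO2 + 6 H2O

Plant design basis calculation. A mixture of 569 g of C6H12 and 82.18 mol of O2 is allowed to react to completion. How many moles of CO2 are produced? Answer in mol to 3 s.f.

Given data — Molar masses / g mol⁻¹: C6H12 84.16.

n(C6H12) = 569.0 / 84.16 = 6.761 mol
n(O2) = 82.18 mol
n/ν for C6H12 = 6.761/1 = 6.761
n/ν for O2 = 82.18/9 = 9.131
Smallest n/ν is C6H12 → limiting reagent.
n(CO2) = (6/1) × 6.761 = 40.57 mol

40.6 mol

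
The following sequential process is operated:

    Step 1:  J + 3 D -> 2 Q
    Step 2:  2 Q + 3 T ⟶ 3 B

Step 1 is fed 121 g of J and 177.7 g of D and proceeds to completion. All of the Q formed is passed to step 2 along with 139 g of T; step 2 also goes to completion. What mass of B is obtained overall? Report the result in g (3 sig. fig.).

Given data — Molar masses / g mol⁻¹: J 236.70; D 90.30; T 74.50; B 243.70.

374 g

Step 1:
n(J) = 121.0 / 236.70 = 0.5112 mol
n(D) = 177.7 / 90.30 = 1.968 mol
n/ν for J = 0.5112/1 = 0.5112
n/ν for D = 1.968/3 = 0.6560
Smallest n/ν is J → limiting reagent.
n(Q) produced = (2/1) × 0.5112 = 1.022 mol
Step 2:
n(Q) available = 1.022 mol
n(T) = 139.0 / 74.50 = 1.866 mol
n/ν for Q = 1.022/2 = 0.5110
n/ν for T = 1.866/3 = 0.6220
Smallest n/ν is Q → limiting reagent.
n(B) = (3/2) × 1.022 = 1.533 mol
mass = 1.533 × 243.70 = 373.6 g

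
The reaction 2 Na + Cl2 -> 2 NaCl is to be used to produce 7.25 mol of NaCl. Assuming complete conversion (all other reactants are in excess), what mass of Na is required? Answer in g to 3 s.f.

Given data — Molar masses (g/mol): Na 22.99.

167 g

n(NaCl) = 7.250 mol
n(Na) = (2/2) × 7.250 = 7.250 mol
mass = 7.250 × 22.99 = 166.7 g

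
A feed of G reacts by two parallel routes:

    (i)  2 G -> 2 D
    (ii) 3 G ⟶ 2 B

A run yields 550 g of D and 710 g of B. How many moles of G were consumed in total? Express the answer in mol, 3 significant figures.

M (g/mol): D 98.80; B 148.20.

12.8 mol

n(D) = 550 / 98.80 = 5.567 mol
n(B) = 710 / 148.20 = 4.791 mol
n(G) via (i) = (2/2)×5.567 = 5.567 mol
n(G) via (ii) = (3/2)×4.791 = 7.187 mol
total n(G) = 5.567 + 7.187 = 12.75 mol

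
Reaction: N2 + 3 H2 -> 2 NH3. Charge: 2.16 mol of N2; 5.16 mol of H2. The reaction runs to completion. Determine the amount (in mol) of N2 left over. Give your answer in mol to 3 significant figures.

n(N2) = 2.160 mol
n(H2) = 5.160 mol
n/ν → N2: 2.160, H2: 1.720; H2 is limiting.
N2 consumed = (1/3) × 5.160 = 1.720 mol
N2 remaining = 2.160 − 1.720 = 0.4400 mol

0.440 mol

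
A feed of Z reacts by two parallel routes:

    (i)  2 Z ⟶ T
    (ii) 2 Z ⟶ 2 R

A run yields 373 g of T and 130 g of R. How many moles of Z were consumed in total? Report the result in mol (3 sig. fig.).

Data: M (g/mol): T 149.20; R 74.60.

n(T) = 373 / 149.20 = 2.500 mol
n(R) = 130 / 74.60 = 1.743 mol
n(Z) via (i) = (2/1)×2.500 = 5.000 mol
n(Z) via (ii) = (2/2)×1.743 = 1.743 mol
total n(Z) = 5.000 + 1.743 = 6.743 mol

6.74 mol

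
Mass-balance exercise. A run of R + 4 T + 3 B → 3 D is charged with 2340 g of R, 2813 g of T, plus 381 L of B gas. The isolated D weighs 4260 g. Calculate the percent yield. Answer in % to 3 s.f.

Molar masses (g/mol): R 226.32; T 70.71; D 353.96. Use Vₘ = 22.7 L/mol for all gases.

71.7 %

n(R) = 2340 / 226.32 = 10.34 mol
n(T) = 2813 / 70.71 = 39.78 mol
n(B) = 381.0 / 22.7 = 16.78 mol
n/ν for R = 10.34/1 = 10.34
n/ν for T = 39.78/4 = 9.945
n/ν for B = 16.78/3 = 5.593
Smallest n/ν is B → limiting reagent.
theoretical n(D) = (3/3) × 16.78 = 16.78 mol → 5939 g
% yield = 4260 / 5939 × 100 = 71.73 %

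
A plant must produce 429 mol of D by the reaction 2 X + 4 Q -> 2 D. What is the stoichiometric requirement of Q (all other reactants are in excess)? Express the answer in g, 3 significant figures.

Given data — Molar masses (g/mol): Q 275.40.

236000 g

n(D) = 429.0 mol
n(Q) = (4/2) × 429.0 = 858.0 mol
mass = 858.0 × 275.40 = 236300 g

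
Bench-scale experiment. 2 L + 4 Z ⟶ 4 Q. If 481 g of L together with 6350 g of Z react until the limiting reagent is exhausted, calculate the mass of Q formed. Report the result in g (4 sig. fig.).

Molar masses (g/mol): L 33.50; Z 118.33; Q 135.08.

3879 g

n(L) = 481.0 / 33.50 = 14.36 mol
n(Z) = 6350 / 118.33 = 53.66 mol
n/ν for L = 14.36/2 = 7.180
n/ν for Z = 53.66/4 = 13.42
Smallest n/ν is L → limiting reagent.
n(Q) = (4/2) × 14.36 = 28.72 mol
mass = 28.72 × 135.08 = 3879 g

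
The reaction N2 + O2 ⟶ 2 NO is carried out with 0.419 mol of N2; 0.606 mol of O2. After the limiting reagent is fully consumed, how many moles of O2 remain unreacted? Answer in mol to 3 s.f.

0.187 mol

n(N2) = 0.4190 mol
n(O2) = 0.6060 mol
n/ν → N2: 0.4190, O2: 0.6060; N2 is limiting.
O2 consumed = (1/1) × 0.4190 = 0.4190 mol
O2 remaining = 0.6060 − 0.4190 = 0.1870 mol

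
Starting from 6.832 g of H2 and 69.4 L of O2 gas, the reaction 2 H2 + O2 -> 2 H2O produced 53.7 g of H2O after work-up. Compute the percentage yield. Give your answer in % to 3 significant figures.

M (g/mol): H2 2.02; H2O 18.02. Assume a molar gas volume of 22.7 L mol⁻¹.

88.1 %

n(H2) = 6.832 / 2.02 = 3.382 mol
n(O2) = 69.40 / 22.7 = 3.057 mol
n/ν for H2 = 3.382/2 = 1.691
n/ν for O2 = 3.057/1 = 3.057
Smallest n/ν is H2 → limiting reagent.
theoretical n(H2O) = (2/2) × 3.382 = 3.382 mol → 60.94 g
% yield = 53.7 / 60.94 × 100 = 88.12 %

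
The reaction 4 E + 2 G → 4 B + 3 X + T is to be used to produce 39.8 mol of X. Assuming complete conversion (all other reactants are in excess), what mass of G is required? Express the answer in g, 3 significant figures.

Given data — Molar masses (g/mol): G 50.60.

n(X) = 39.80 mol
n(G) = (2/3) × 39.80 = 26.53 mol
mass = 26.53 × 50.60 = 1342 g

1340 g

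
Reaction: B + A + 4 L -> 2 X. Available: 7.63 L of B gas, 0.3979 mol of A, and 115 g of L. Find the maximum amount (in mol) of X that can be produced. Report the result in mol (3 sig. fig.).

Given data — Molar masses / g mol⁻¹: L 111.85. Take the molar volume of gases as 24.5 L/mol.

n(B) = 7.630 / 24.5 = 0.3114 mol
n(A) = 0.3979 mol
n(L) = 115.0 / 111.85 = 1.028 mol
n/ν for B = 0.3114/1 = 0.3114
n/ν for A = 0.3979/1 = 0.3979
n/ν for L = 1.028/4 = 0.2570
Smallest n/ν is L → limiting reagent.
n(X) = (2/4) × 1.028 = 0.5140 mol

0.514 mol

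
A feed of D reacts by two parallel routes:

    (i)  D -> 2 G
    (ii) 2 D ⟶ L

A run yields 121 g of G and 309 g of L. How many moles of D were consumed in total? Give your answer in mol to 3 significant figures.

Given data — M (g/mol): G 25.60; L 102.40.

8.40 mol

n(G) = 121 / 25.60 = 4.727 mol
n(L) = 309 / 102.40 = 3.018 mol
n(D) via (i) = (1/2)×4.727 = 2.364 mol
n(D) via (ii) = (2/1)×3.018 = 6.036 mol
total n(D) = 2.364 + 6.036 = 8.400 mol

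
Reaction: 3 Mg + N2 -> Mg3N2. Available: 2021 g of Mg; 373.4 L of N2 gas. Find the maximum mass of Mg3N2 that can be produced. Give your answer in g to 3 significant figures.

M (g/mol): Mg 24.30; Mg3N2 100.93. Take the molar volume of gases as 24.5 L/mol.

1540 g

n(Mg) = 2021 / 24.30 = 83.17 mol
n(N2) = 373.4 / 24.5 = 15.24 mol
n/ν for Mg = 83.17/3 = 27.72
n/ν for N2 = 15.24/1 = 15.24
Smallest n/ν is N2 → limiting reagent.
n(Mg3N2) = (1/1) × 15.24 = 15.24 mol
mass = 15.24 × 100.93 = 1538 g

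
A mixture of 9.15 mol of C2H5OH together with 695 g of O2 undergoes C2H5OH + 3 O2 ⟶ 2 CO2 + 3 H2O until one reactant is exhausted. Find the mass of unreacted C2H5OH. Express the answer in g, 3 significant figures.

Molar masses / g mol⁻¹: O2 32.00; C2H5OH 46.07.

88.0 g

n(C2H5OH) = 9.150 mol
n(O2) = 695.0 / 32.00 = 21.72 mol
n/ν for C2H5OH = 9.150/1 = 9.150
n/ν for O2 = 21.72/3 = 7.240
Smallest n/ν is O2 → limiting reagent.
C2H5OH consumed = (1/3) × 21.72 = 7.240 mol
C2H5OH remaining = 9.150 − 7.240 = 1.910 mol
mass = 1.910 × 46.07 = 87.99 g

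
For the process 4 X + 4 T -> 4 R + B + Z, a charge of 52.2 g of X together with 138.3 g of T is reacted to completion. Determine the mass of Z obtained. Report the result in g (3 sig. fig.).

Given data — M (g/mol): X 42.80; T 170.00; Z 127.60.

n(X) = 52.20 / 42.80 = 1.220 mol
n(T) = 138.3 / 170.00 = 0.8135 mol
n/ν → X: 0.3050, T: 0.2034; T is limiting.
n(Z) = (1/4) × 0.8135 = 0.2034 mol
mass = 0.2034 × 127.60 = 25.95 g

26.0 g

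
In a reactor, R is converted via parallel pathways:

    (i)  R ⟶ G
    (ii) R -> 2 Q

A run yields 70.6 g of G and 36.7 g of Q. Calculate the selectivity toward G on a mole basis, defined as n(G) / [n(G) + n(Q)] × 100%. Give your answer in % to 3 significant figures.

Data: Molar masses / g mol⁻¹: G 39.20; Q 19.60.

49.0 %

n(G) = 70.6 / 39.20 = 1.801 mol
n(Q) = 36.7 / 19.60 = 1.872 mol
selectivity = 1.801/(1.801+1.872) × 100 = 49.03 %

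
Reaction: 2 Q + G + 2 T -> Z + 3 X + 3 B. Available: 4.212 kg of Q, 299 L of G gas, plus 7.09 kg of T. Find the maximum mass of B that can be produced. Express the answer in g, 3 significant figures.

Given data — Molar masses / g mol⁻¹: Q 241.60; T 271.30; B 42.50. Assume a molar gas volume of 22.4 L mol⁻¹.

n(Q) = 4.212×1000 / 241.60 = 17.43 mol
n(G) = 299.0 / 22.4 = 13.35 mol
n(T) = 7.090×1000 / 271.30 = 26.13 mol
n/ν → Q: 8.715, G: 13.35, T: 13.07; Q is limiting.
n(B) = (3/2) × 17.43 = 26.15 mol
mass = 26.15 × 42.50 = 1111 g

1110 g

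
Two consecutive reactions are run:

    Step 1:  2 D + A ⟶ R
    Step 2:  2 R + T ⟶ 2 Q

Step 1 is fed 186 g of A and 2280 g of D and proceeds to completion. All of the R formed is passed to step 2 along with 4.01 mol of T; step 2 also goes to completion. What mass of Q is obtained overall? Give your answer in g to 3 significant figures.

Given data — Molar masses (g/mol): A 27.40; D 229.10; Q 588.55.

2930 g

Step 1:
n(A) = 186.0 / 27.40 = 6.788 mol
n(D) = 2280 / 229.10 = 9.952 mol
n/ν → A: 6.788, D: 4.976; D is limiting.
n(R) produced = (1/2) × 9.952 = 4.976 mol
Step 2:
n(R) available = 4.976 mol
n(T) = 4.010 mol
n/ν → R: 2.488, T: 4.010; R is limiting.
n(Q) = (2/2) × 4.976 = 4.976 mol
mass = 4.976 × 588.55 = 2929 g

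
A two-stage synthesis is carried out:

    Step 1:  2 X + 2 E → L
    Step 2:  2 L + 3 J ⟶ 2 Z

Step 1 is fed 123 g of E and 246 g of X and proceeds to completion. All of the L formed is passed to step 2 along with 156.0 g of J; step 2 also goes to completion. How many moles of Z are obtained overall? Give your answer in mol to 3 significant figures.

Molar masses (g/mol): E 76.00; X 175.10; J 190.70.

Step 1:
n(E) = 123.0 / 76.00 = 1.618 mol
n(X) = 246.0 / 175.10 = 1.405 mol
n/ν for E = 1.618/2 = 0.8090
n/ν for X = 1.405/2 = 0.7025
Smallest n/ν is X → limiting reagent.
n(L) produced = (1/2) × 1.405 = 0.7025 mol
Step 2:
n(L) available = 0.7025 mol
n(J) = 156.0 / 190.70 = 0.8180 mol
n/ν for L = 0.7025/2 = 0.3513
n/ν for J = 0.8180/3 = 0.2727
Smallest n/ν is J → limiting reagent.
n(Z) = (2/3) × 0.8180 = 0.5453 mol

0.545 mol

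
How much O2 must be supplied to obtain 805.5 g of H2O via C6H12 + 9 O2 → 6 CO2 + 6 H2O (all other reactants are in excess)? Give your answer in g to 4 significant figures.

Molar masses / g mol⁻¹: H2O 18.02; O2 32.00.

n(H2O) = 805.5 / 18.02 = 44.70 mol
n(O2) = (9/6) × 44.70 = 67.05 mol
mass = 67.05 × 32.00 = 2146 g

2146 g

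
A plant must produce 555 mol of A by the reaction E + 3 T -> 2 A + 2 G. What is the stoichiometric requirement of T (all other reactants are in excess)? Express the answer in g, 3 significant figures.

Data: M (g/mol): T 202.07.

168000 g

n(A) = 555.0 mol
n(T) = (3/2) × 555.0 = 832.5 mol
mass = 832.5 × 202.07 = 168200 g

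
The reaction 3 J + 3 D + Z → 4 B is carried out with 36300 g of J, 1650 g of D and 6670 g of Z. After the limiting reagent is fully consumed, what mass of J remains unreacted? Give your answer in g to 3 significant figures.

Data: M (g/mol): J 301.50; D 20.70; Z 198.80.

12300 g

n(J) = 36300 / 301.50 = 120.4 mol
n(D) = 1650 / 20.70 = 79.71 mol
n(Z) = 6670 / 198.80 = 33.55 mol
n/ν → J: 40.13, D: 26.57, Z: 33.55; D is limiting.
J consumed = (3/3) × 79.71 = 79.71 mol
J remaining = 120.4 − 79.71 = 40.69 mol
mass = 40.69 × 301.50 = 12270 g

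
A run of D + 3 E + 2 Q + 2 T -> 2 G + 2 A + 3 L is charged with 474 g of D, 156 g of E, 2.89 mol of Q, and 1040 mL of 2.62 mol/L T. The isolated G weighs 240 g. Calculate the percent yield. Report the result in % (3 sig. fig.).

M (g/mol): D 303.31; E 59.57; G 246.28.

n(D) = 474.0 / 303.31 = 1.563 mol
n(E) = 156.0 / 59.57 = 2.619 mol
n(Q) = 2.890 mol
n(T) = 2.62 × 1040/1000 = 2.725 mol
n/ν → D: 1.563, E: 0.8730, Q: 1.445, T: 1.363; E is limiting.
theoretical n(G) = (2/3) × 2.619 = 1.746 mol → 430.0 g
% yield = 240 / 430.0 × 100 = 55.81 %

55.8 %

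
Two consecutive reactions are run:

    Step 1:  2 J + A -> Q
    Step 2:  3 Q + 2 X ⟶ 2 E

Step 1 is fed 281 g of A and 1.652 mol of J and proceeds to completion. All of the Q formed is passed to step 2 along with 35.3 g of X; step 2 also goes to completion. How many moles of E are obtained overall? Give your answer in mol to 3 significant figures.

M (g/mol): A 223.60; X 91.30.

Step 1:
n(A) = 281.0 / 223.60 = 1.257 mol
n(J) = 1.652 mol
n/ν for A = 1.257/1 = 1.257
n/ν for J = 1.652/2 = 0.8260
Smallest n/ν is J → limiting reagent.
n(Q) produced = (1/2) × 1.652 = 0.8260 mol
Step 2:
n(Q) available = 0.8260 mol
n(X) = 35.30 / 91.30 = 0.3866 mol
n/ν for Q = 0.8260/3 = 0.2753
n/ν for X = 0.3866/2 = 0.1933
Smallest n/ν is X → limiting reagent.
n(E) = (2/2) × 0.3866 = 0.3866 mol

0.387 mol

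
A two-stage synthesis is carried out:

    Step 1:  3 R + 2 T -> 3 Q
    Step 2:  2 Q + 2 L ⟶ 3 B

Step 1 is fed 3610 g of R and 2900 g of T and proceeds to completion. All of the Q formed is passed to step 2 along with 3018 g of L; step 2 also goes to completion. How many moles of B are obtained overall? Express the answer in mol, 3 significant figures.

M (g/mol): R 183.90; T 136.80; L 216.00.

Step 1:
n(R) = 3610 / 183.90 = 19.63 mol
n(T) = 2900 / 136.80 = 21.20 mol
n/ν for R = 19.63/3 = 6.543
n/ν for T = 21.20/2 = 10.60
Smallest n/ν is R → limiting reagent.
n(Q) produced = (3/3) × 19.63 = 19.63 mol
Step 2:
n(Q) available = 19.63 mol
n(L) = 3018 / 216.00 = 13.97 mol
n/ν for Q = 19.63/2 = 9.815
n/ν for L = 13.97/2 = 6.985
Smallest n/ν is L → limiting reagent.
n(B) = (3/2) × 13.97 = 20.96 mol

21.0 mol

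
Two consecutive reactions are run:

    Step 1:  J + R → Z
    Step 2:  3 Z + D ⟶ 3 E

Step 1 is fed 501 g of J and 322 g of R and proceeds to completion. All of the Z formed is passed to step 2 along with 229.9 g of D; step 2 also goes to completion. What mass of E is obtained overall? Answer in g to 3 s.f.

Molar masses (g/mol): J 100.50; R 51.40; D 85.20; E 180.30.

Step 1:
n(J) = 501.0 / 100.50 = 4.985 mol
n(R) = 322.0 / 51.40 = 6.265 mol
n/ν for J = 4.985/1 = 4.985
n/ν for R = 6.265/1 = 6.265
Smallest n/ν is J → limiting reagent.
n(Z) produced = (1/1) × 4.985 = 4.985 mol
Step 2:
n(Z) available = 4.985 mol
n(D) = 229.9 / 85.20 = 2.698 mol
n/ν for Z = 4.985/3 = 1.662
n/ν for D = 2.698/1 = 2.698
Smallest n/ν is Z → limiting reagent.
n(E) = (3/3) × 4.985 = 4.985 mol
mass = 4.985 × 180.30 = 898.8 g

899 g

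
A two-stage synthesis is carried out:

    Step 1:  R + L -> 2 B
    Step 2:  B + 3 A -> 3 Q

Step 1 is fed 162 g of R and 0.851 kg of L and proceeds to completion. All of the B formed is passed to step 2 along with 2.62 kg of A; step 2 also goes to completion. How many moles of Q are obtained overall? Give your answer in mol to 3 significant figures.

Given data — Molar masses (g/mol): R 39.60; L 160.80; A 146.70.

Step 1:
n(R) = 162.0 / 39.60 = 4.091 mol
n(L) = 0.8510×1000 / 160.80 = 5.292 mol
n/ν for R = 4.091/1 = 4.091
n/ν for L = 5.292/1 = 5.292
Smallest n/ν is R → limiting reagent.
n(B) produced = (2/1) × 4.091 = 8.182 mol
Step 2:
n(B) available = 8.182 mol
n(A) = 2.620×1000 / 146.70 = 17.86 mol
n/ν for B = 8.182/1 = 8.182
n/ν for A = 17.86/3 = 5.953
Smallest n/ν is A → limiting reagent.
n(Q) = (3/3) × 17.86 = 17.86 mol

17.9 mol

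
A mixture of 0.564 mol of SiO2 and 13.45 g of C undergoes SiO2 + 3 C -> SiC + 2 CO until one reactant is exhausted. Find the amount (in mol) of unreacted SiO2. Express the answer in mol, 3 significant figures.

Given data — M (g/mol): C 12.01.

0.191 mol

n(SiO2) = 0.5640 mol
n(C) = 13.45 / 12.01 = 1.120 mol
n/ν for SiO2 = 0.5640/1 = 0.5640
n/ν for C = 1.120/3 = 0.3733
Smallest n/ν is C → limiting reagent.
SiO2 consumed = (1/3) × 1.120 = 0.3733 mol
SiO2 remaining = 0.5640 − 0.3733 = 0.1907 mol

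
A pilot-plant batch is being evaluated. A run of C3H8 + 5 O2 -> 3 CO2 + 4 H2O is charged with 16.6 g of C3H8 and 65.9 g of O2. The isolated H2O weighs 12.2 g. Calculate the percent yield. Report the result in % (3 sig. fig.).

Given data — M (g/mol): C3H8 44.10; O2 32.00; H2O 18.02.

n(C3H8) = 16.60 / 44.10 = 0.3764 mol
n(O2) = 65.90 / 32.00 = 2.059 mol
n/ν for C3H8 = 0.3764/1 = 0.3764
n/ν for O2 = 2.059/5 = 0.4118
Smallest n/ν is C3H8 → limiting reagent.
theoretical n(H2O) = (4/1) × 0.3764 = 1.506 mol → 27.14 g
% yield = 12.2 / 27.14 × 100 = 44.95 %

45.0 %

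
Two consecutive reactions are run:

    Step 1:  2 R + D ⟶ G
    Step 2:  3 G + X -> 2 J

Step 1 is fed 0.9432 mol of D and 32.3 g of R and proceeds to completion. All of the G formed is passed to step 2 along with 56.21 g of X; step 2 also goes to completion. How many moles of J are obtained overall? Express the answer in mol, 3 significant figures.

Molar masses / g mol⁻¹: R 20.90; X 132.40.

0.515 mol

Step 1:
n(D) = 0.9432 mol
n(R) = 32.30 / 20.90 = 1.545 mol
n/ν for D = 0.9432/1 = 0.9432
n/ν for R = 1.545/2 = 0.7725
Smallest n/ν is R → limiting reagent.
n(G) produced = (1/2) × 1.545 = 0.7725 mol
Step 2:
n(G) available = 0.7725 mol
n(X) = 56.21 / 132.40 = 0.4245 mol
n/ν for G = 0.7725/3 = 0.2575
n/ν for X = 0.4245/1 = 0.4245
Smallest n/ν is G → limiting reagent.
n(J) = (2/3) × 0.7725 = 0.5150 mol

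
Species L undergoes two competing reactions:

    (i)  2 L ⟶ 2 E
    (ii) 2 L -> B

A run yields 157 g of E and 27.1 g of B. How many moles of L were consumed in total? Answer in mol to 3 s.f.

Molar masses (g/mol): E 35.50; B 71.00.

n(E) = 157 / 35.50 = 4.423 mol
n(B) = 27.1 / 71.00 = 0.3817 mol
n(L) via (i) = (2/2)×4.423 = 4.423 mol
n(L) via (ii) = (2/1)×0.3817 = 0.7634 mol
total n(L) = 4.423 + 0.7634 = 5.186 mol

5.19 mol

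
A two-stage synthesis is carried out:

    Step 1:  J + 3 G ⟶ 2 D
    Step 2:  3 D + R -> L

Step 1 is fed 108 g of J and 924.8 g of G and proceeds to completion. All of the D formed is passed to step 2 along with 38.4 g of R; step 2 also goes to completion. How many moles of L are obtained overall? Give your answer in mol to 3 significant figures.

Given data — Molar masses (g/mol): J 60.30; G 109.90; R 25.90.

1.19 mol

Step 1:
n(J) = 108.0 / 60.30 = 1.791 mol
n(G) = 924.8 / 109.90 = 8.415 mol
n/ν for J = 1.791/1 = 1.791
n/ν for G = 8.415/3 = 2.805
Smallest n/ν is J → limiting reagent.
n(D) produced = (2/1) × 1.791 = 3.582 mol
Step 2:
n(D) available = 3.582 mol
n(R) = 38.40 / 25.90 = 1.483 mol
n/ν for D = 3.582/3 = 1.194
n/ν for R = 1.483/1 = 1.483
Smallest n/ν is D → limiting reagent.
n(L) = (1/3) × 3.582 = 1.194 mol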